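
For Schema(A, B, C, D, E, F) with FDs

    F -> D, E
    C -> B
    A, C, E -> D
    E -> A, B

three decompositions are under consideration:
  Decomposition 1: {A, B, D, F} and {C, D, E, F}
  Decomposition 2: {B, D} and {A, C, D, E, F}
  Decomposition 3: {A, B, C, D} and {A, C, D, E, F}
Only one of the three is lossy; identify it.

Decomposition 2

Decomposition 1: common = {D, F}, closure = {A, B, D, E, F} → lossless.
Decomposition 2: common = {D}, closure = {D} → lossy.
Decomposition 3: common = {A, C, D}, closure = {A, B, C, D} → lossless.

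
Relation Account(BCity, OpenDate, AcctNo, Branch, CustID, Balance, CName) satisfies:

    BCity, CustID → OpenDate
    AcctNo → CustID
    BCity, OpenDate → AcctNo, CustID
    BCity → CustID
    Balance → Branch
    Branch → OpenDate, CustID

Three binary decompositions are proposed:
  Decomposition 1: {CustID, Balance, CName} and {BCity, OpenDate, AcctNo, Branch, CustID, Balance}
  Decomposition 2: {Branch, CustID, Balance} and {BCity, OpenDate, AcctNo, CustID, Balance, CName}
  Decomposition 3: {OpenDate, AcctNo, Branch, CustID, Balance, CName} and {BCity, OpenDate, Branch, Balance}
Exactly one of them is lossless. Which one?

Decomposition 1: common = {CustID, Balance}, closure = {OpenDate, Branch, CustID, Balance} → lossy.
Decomposition 2: common = {CustID, Balance}, closure = {OpenDate, Branch, CustID, Balance} → lossless.
Decomposition 3: common = {OpenDate, Branch, Balance}, closure = {OpenDate, Branch, CustID, Balance} → lossy.

Decomposition 2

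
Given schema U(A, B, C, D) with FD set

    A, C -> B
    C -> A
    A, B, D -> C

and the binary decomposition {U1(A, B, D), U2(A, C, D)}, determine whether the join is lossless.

No

Common attributes: U1 ∩ U2 = {A, D}.
No dependency enlarges {A, D}, so (A, D)⁺ = {A, D}.
The closure contains neither all of U1 = {A, B, D} nor all of U2 = {A, C, D}, so the common attributes are not a superkey of either fragment. The join is lossy.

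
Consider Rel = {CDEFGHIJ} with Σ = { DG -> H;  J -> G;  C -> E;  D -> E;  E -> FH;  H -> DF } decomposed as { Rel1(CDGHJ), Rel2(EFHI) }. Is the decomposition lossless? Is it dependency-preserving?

lossy but dependency-preserving

Lossless test: (H)⁺ = {DEFH}, which is a superkey of neither fragment — lossy.
Dependency preservation: C → E; D → E; H → DF are not contained in any single fragment, but the restricted closure of each left-hand side across the fragments still reaches the right-hand side; the remaining FDs each lie inside some fragment. All dependencies are preserved.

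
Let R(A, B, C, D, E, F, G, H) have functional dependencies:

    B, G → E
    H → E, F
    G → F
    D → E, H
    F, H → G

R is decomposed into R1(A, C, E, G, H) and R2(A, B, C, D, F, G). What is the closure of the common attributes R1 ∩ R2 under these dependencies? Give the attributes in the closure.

A, C, F, G

R1 ∩ R2 = {A, C, G}.
G → F applies, adding F
Closure: {A, C, F, G}.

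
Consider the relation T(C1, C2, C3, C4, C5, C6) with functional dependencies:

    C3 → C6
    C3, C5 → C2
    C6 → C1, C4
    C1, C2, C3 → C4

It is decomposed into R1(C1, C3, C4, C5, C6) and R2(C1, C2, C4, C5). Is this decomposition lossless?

Common attributes: R1 ∩ R2 = {C1, C4, C5}.
No dependency enlarges {C1, C4, C5}, so (C1, C4, C5)⁺ = {C1, C4, C5}.
The closure contains neither all of R1 = {C1, C3, C4, C5, C6} nor all of R2 = {C1, C2, C4, C5}, so the common attributes are not a superkey of either fragment. The join is lossy.

No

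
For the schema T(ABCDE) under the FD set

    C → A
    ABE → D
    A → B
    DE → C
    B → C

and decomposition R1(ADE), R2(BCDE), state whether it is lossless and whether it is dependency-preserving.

Lossless test: (DE)⁺ = {ABCDE}, which contains all of one fragment — lossless.
Dependency preservation: the restricted closure of {C} across the fragments never reaches {A}, so C → A cannot be enforced without a join — not preserved.

lossless but not dependency-preserving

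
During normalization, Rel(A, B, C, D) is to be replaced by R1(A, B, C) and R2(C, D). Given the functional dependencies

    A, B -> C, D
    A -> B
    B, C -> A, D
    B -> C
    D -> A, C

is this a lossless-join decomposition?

No

Common attributes: R1 ∩ R2 = {C}.
No dependency enlarges {C}, so (C)⁺ = {C}.
The closure contains neither all of R1 = {A, B, C} nor all of R2 = {C, D}, so the common attributes are not a superkey of either fragment. The join is lossy.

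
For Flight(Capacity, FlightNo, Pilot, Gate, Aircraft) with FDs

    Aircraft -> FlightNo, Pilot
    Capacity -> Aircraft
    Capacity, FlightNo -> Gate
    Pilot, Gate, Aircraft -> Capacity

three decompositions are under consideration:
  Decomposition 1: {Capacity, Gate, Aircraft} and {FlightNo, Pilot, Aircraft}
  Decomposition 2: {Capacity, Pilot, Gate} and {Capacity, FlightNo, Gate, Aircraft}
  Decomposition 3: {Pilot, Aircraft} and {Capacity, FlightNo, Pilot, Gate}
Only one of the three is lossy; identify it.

Decomposition 1: common = {Aircraft}, closure = {FlightNo, Pilot, Aircraft} → lossless.
Decomposition 2: common = {Capacity, Gate}, closure = {Capacity, FlightNo, Pilot, Gate, Aircraft} → lossless.
Decomposition 3: common = {Pilot}, closure = {Pilot} → lossy.

Decomposition 3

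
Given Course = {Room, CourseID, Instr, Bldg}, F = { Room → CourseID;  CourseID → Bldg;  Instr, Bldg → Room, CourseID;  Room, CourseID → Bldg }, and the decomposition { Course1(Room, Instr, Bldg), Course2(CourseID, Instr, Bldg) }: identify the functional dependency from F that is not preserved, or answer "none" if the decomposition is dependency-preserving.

Check Room → CourseID: no single fragment contains all of {Room, CourseID}, and the restricted closure of {Room} across the fragments never reaches {CourseID}.
CourseID → Bldg is preserved.
Instr, Bldg → Room, CourseID is preserved.
Room, CourseID → Bldg is preserved.

Room → CourseID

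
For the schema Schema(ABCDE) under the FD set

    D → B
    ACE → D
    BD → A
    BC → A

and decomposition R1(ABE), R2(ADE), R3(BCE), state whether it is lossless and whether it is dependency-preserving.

Lossless test (chase): applying each FD to every pair of rows produces no changes in the tableau, so no row becomes fully distinguished — the join is lossy.
Dependency preservation: the restricted closure of {D} across the fragments never reaches {B}, so D → B cannot be enforced without a join — not preserved.

lossy and not dependency-preserving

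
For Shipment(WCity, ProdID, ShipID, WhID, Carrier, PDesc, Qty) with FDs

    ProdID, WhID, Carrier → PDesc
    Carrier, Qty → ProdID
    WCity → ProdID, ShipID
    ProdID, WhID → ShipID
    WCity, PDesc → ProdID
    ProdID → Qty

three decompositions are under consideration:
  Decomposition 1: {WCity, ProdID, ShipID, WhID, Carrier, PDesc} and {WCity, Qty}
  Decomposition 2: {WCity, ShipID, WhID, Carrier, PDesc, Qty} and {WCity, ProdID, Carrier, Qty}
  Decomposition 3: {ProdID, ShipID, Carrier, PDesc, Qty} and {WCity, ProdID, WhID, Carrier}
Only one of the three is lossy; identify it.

Decomposition 1: common = {WCity}, closure = {WCity, ProdID, ShipID, Qty} → lossless.
Decomposition 2: common = {WCity, Carrier, Qty}, closure = {WCity, ProdID, ShipID, Carrier, Qty} → lossless.
Decomposition 3: common = {ProdID, Carrier}, closure = {ProdID, Carrier, Qty} → lossy.

Decomposition 3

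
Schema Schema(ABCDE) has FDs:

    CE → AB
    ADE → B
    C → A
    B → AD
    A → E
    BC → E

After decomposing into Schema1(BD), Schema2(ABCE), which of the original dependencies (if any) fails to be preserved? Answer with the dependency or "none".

Check ADE → B: no single fragment contains all of {ABDE}, and the restricted closure of {ADE} across the fragments never reaches {B}.
CE → AB is preserved.
C → A is preserved.
B → AD is preserved.
A → E is preserved.
BC → E is preserved.

ADE → B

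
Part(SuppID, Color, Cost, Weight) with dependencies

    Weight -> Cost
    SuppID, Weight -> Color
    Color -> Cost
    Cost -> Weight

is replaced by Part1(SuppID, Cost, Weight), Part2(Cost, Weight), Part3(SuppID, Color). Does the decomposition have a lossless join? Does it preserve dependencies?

lossy and not dependency-preserving

Lossless test (chase): applying each FD to every pair of rows produces no changes in the tableau, so no row becomes fully distinguished — the join is lossy.
Dependency preservation: the restricted closure of {SuppID, Weight} across the fragments never reaches {Color}, so SuppID, Weight → Color cannot be enforced without a join — not preserved.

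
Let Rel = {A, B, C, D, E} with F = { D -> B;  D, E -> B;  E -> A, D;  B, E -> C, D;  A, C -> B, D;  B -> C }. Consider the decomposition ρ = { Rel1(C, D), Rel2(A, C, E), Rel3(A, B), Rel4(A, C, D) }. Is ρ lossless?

Chase test. Columns are A, B, C, D, E; row i has aⱼ where attribute j ∈ Reli, else bᵢⱼ.
Initial tableau (one row per fragment):
  row 1: b11 b12 a3 a4 b15
  row 2: a1 b22 a3 b24 a5
  row 3: a1 a2 b33 b34 b35
  row 4: a1 b42 a3 a4 b45
Rows 1 and 4 agree on D; apply D→B and equate their B entries.
Rows 2 and 4 agree on A, C; apply A, C→B, D and equate their B, D entries.
No row becomes fully distinguished — the join is lossy.

No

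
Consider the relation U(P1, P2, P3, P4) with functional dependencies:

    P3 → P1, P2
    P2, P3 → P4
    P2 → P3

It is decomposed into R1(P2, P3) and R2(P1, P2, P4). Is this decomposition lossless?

Common attributes: R1 ∩ R2 = {P2}.
Closure of {P2}: P2 → P3 applies, adding P3; P3 → P1, P2 applies, adding P1; P2, P3 → P4 applies, adding P4. So (P2)⁺ = {P1, P2, P3, P4}.
This closure contains every attribute of R1, so R1 ∩ R2 → R1. The join is lossless.

Yes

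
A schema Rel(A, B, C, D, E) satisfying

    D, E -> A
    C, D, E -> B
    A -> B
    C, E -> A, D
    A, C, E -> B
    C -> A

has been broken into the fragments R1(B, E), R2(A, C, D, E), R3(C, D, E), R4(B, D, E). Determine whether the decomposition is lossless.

Yes

Chase test. Columns are A, B, C, D, E; row i has aⱼ where attribute j ∈ Ri, else bᵢⱼ.
Initial tableau (one row per fragment):
  row 1: b11 a2 b13 b14 a5
  row 2: a1 b22 a3 a4 a5
  row 3: b31 b32 a3 a4 a5
  row 4: b41 a2 b43 a4 a5
Rows 2 and 3 agree on D, E; apply D, E→A and equate their A entries.
Rows 2 and 4 agree on D, E; apply D, E→A and equate their A entries.
Rows 2 and 3 agree on C, D, E; apply C, D, E→B and equate their B entries.
Rows 2 and 4 agree on A; apply A→B and equate their B entries.
Row 2 is now all distinguished symbols — the join is lossless.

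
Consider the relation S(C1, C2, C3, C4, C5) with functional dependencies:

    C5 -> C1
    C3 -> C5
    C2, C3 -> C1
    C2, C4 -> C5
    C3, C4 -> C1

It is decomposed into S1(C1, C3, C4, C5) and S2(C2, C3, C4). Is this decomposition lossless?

Common attributes: S1 ∩ S2 = {C3, C4}.
Closure of {C3, C4}: C3 → C5 applies, adding C5; C3, C4 → C1 applies, adding C1. So (C3, C4)⁺ = {C1, C3, C4, C5}.
This closure contains every attribute of S1, so S1 ∩ S2 → S1. The join is lossless.

Yes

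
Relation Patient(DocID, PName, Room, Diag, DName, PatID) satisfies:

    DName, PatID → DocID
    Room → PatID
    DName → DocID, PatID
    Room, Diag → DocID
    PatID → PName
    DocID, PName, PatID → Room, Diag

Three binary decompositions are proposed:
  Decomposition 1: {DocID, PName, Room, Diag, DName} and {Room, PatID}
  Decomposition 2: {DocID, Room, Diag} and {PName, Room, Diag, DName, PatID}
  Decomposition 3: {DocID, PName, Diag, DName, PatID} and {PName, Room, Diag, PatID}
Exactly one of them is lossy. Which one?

Decomposition 3

Decomposition 1: common = {Room}, closure = {PName, Room, PatID} → lossless.
Decomposition 2: common = {Room, Diag}, closure = {DocID, PName, Room, Diag, PatID} → lossless.
Decomposition 3: common = {PName, Diag, PatID}, closure = {PName, Diag, PatID} → lossy.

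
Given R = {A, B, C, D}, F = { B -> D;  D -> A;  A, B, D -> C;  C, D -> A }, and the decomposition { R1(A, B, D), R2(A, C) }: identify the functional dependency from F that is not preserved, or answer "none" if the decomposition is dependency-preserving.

Check A, B, D → C: no single fragment contains all of {A, B, C, D}, and the restricted closure of {A, B, D} across the fragments never reaches {C}.
B → D is preserved.
D → A is preserved.
C, D → A is preserved.

A, B, D -> C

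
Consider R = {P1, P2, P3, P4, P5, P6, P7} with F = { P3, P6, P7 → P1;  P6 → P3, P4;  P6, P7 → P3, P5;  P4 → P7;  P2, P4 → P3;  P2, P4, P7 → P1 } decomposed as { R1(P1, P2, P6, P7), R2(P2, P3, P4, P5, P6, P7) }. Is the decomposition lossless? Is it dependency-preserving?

lossless but not dependency-preserving

Lossless test: (P2, P6, P7)⁺ = {P1, P2, P3, P4, P5, P6, P7}, which contains all of one fragment — lossless.
Dependency preservation: the restricted closure of {P2, P4, P7} across the fragments never reaches {P1}, so P2, P4, P7 → P1 cannot be enforced without a join — not preserved.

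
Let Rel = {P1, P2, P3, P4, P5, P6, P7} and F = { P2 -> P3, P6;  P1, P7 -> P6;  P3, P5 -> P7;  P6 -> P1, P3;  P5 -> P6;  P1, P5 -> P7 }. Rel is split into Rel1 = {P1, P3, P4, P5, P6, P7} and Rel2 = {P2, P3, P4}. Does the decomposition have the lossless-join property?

No

Common attributes: Rel1 ∩ Rel2 = {P3, P4}.
No dependency enlarges {P3, P4}, so (P3, P4)⁺ = {P3, P4}.
The closure contains neither all of Rel1 = {P1, P3, P4, P5, P6, P7} nor all of Rel2 = {P2, P3, P4}, so the common attributes are not a superkey of either fragment. The join is lossy.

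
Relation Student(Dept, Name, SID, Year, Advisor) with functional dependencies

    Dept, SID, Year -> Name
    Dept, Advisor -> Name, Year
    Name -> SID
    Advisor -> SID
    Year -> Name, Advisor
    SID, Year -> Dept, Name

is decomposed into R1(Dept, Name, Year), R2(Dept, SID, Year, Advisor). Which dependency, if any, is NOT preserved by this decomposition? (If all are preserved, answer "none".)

Check Name → SID: no single fragment contains all of {Name, SID}, and the restricted closure of {Name} across the fragments never reaches {SID}.
Dept, SID, Year → Name is preserved.
Dept, Advisor → Name, Year is preserved.
Advisor → SID is preserved.
Year → Name, Advisor is preserved.
SID, Year → Dept, Name is preserved.

Name -> SID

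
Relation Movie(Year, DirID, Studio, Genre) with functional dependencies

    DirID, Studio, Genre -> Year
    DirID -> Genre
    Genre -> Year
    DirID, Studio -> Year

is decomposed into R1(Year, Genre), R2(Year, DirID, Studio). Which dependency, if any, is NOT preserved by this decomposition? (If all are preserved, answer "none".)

Check DirID → Genre: no single fragment contains all of {DirID, Genre}, and the restricted closure of {DirID} across the fragments never reaches {Genre}.
DirID, Studio, Genre → Year is preserved.
Genre → Year is preserved.
DirID, Studio → Year is preserved.

DirID -> Genre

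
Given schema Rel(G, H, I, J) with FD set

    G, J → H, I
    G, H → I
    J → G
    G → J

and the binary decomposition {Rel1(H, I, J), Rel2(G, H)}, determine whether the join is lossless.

Common attributes: Rel1 ∩ Rel2 = {H}.
No dependency enlarges {H}, so (H)⁺ = {H}.
The closure contains neither all of Rel1 = {H, I, J} nor all of Rel2 = {G, H}, so the common attributes are not a superkey of either fragment. The join is lossy.

No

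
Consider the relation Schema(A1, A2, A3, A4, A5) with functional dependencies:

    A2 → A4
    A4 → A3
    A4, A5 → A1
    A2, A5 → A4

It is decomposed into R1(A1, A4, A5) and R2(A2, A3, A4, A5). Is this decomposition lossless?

Yes

Common attributes: R1 ∩ R2 = {A4, A5}.
Closure of {A4, A5}: A4 → A3 applies, adding A3; A4, A5 → A1 applies, adding A1. So (A4, A5)⁺ = {A1, A3, A4, A5}.
This closure contains every attribute of R1, so R1 ∩ R2 → R1. The join is lossless.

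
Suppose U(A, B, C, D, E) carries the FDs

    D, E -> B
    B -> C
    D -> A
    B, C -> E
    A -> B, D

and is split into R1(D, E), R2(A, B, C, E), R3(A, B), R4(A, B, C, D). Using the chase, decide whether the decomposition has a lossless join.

Chase test. Columns are A, B, C, D, E; row i has aⱼ where attribute j ∈ Ri, else bᵢⱼ.
Initial tableau (one row per fragment):
  row 1: b11 b12 b13 a4 a5
  row 2: a1 a2 a3 b24 a5
  row 3: a1 a2 b33 b34 b35
  row 4: a1 a2 a3 a4 b45
Rows 2 and 3 agree on B; apply B→C and equate their C entries.
Rows 1 and 4 agree on D; apply D→A and equate their A entries.
Rows 2 and 3 agree on B, C; apply B, C→E and equate their E entries.
Rows 2 and 4 agree on B, C; apply B, C→E and equate their E entries.
Rows 1 and 2 agree on A; apply A→B, D and equate their B, D entries.
Rows 1 and 3 agree on A; apply A→B, D and equate their B, D entries.
Rows 1 and 2 agree on B; apply B→C and equate their C entries.
Row 1 is now all distinguished symbols — the join is lossless.

Yes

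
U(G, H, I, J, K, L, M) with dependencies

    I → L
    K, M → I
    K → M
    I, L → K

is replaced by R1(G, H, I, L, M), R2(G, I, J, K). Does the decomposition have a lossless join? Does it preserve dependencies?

Lossless test: (G, I)⁺ = {G, I, K, L, M}, which is a superkey of neither fragment — lossy.
Dependency preservation: K, M → I; K → M; I, L → K are not contained in any single fragment, but the restricted closure of each left-hand side across the fragments still reaches the right-hand side; the remaining FDs each lie inside some fragment. All dependencies are preserved.

lossy but dependency-preserving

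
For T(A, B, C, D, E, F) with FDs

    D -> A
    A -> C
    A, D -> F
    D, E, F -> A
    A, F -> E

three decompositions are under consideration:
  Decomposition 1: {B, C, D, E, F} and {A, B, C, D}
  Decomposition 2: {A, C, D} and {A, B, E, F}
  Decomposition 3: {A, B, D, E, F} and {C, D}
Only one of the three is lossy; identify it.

Decomposition 2

Decomposition 1: common = {B, C, D}, closure = {A, B, C, D, E, F} → lossless.
Decomposition 2: common = {A}, closure = {A, C} → lossy.
Decomposition 3: common = {D}, closure = {A, C, D, E, F} → lossless.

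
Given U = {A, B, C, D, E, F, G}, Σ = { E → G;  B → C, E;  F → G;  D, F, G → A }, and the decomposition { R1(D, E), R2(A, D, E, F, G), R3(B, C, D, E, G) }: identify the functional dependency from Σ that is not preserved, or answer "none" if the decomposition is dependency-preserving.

E → G lies within R2.
B → C, E lies within R3.
F → G lies within R2.
D, F, G → A lies within R2.
Every dependency is enforceable on the fragments, so the decomposition is dependency-preserving.

none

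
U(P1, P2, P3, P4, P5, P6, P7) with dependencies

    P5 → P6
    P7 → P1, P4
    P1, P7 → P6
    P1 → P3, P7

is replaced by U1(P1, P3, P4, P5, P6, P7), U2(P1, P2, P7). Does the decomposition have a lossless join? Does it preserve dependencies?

lossy but dependency-preserving

Lossless test: (P1, P7)⁺ = {P1, P3, P4, P6, P7}, which is a superkey of neither fragment — lossy.
Dependency preservation: every FD's attributes lie within a single fragment, so each can be enforced locally — preserved.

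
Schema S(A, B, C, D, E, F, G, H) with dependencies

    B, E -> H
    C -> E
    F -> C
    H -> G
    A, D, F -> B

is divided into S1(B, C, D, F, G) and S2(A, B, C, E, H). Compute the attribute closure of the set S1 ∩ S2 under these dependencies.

B, C, E, G, H

S1 ∩ S2 = {B, C}.
C → E applies, adding E
B, E → H applies, adding H
H → G applies, adding G
Closure: {B, C, E, G, H}.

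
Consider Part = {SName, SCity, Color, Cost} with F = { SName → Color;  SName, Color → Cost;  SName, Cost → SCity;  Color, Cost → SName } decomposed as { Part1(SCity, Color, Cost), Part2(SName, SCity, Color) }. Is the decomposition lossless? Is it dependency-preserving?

Lossless test: (SCity, Color)⁺ = {SCity, Color}, which is a superkey of neither fragment — lossy.
Dependency preservation: the restricted closure of {SName, Color} across the fragments never reaches {Cost}, so SName, Color → Cost cannot be enforced without a join — not preserved.

lossy and not dependency-preserving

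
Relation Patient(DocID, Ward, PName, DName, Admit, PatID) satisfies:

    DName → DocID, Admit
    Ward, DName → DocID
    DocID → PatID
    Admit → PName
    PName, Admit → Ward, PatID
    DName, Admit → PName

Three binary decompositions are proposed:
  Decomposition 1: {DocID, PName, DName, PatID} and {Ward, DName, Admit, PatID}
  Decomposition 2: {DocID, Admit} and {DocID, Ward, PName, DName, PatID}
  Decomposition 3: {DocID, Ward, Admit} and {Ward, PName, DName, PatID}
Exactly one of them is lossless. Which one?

Decomposition 1: common = {DName, PatID}, closure = {DocID, Ward, PName, DName, Admit, PatID} → lossless.
Decomposition 2: common = {DocID}, closure = {DocID, PatID} → lossy.
Decomposition 3: common = {Ward}, closure = {Ward} → lossy.

Decomposition 1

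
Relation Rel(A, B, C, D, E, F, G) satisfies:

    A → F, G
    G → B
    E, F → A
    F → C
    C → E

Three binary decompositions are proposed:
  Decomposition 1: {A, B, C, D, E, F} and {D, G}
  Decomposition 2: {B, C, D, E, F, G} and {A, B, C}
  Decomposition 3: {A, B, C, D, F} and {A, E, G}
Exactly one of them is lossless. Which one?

Decomposition 1: common = {D}, closure = {D} → lossy.
Decomposition 2: common = {B, C}, closure = {B, C, E} → lossy.
Decomposition 3: common = {A}, closure = {A, B, C, E, F, G} → lossless.

Decomposition 3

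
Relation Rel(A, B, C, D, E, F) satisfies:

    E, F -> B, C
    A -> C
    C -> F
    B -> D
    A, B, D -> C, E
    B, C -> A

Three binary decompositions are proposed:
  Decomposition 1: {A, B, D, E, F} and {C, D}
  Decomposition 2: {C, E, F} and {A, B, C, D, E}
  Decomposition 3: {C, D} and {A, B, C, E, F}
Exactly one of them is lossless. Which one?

Decomposition 2

Decomposition 1: common = {D}, closure = {D} → lossy.
Decomposition 2: common = {C, E}, closure = {A, B, C, D, E, F} → lossless.
Decomposition 3: common = {C}, closure = {C, F} → lossy.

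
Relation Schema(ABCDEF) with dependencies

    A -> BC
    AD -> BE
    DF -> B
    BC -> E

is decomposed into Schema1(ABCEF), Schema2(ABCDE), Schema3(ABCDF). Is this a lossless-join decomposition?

Yes

Chase test. Columns are ABCDEF; row i has aⱼ where attribute j ∈ Schemai, else bᵢⱼ.
Initial tableau (one row per fragment):
  row 1: a1 a2 a3 b14 a5 a6
  row 2: a1 a2 a3 a4 a5 b26
  row 3: a1 a2 a3 a4 b35 a6
Rows 2 and 3 agree on AD; apply AD→BE and equate their BE entries.
Row 3 is now all distinguished symbols — the join is lossless.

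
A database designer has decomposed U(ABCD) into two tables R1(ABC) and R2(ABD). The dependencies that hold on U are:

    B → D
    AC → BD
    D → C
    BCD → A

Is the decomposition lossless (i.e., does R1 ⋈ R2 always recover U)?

Common attributes: R1 ∩ R2 = {AB}.
Closure of {AB}: B → D applies, adding D; D → C applies, adding C. So (AB)⁺ = {ABCD}.
This closure contains every attribute of R1, so R1 ∩ R2 → R1. The join is lossless.

Yes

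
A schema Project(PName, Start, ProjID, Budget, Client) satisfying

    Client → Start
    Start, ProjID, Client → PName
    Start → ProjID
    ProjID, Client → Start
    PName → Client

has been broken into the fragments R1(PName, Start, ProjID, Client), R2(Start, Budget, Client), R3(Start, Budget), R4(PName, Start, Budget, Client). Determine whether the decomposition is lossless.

Chase test. Columns are PName, Start, ProjID, Budget, Client; row i has aⱼ where attribute j ∈ Ri, else bᵢⱼ.
Initial tableau (one row per fragment):
  row 1: a1 a2 a3 b14 a5
  row 2: b21 a2 b23 a4 a5
  row 3: b31 a2 b33 a4 b35
  row 4: a1 a2 b43 a4 a5
Rows 1 and 2 agree on Start; apply Start→ProjID and equate their ProjID entries.
Rows 1 and 3 agree on Start; apply Start→ProjID and equate their ProjID entries.
Rows 1 and 4 agree on Start; apply Start→ProjID and equate their ProjID entries.
Rows 1 and 2 agree on Start, ProjID, Client; apply Start, ProjID, Client→PName and equate their PName entries.
Row 2 is now all distinguished symbols — the join is lossless.

Yes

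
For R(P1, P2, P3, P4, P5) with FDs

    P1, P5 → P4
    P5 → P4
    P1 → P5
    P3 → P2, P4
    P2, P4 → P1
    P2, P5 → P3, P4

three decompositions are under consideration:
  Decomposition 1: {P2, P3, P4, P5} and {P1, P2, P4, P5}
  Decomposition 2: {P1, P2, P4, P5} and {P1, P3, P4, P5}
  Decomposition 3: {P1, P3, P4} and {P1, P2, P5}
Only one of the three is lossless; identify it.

Decomposition 1

Decomposition 1: common = {P2, P4, P5}, closure = {P1, P2, P3, P4, P5} → lossless.
Decomposition 2: common = {P1, P4, P5}, closure = {P1, P4, P5} → lossy.
Decomposition 3: common = {P1}, closure = {P1, P4, P5} → lossy.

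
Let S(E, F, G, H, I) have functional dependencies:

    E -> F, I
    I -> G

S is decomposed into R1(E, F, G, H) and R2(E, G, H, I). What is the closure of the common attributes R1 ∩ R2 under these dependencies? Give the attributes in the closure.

E, F, G, H, I

R1 ∩ R2 = {E, G, H}.
E → F, I applies, adding F, I
Closure: {E, F, G, H, I}.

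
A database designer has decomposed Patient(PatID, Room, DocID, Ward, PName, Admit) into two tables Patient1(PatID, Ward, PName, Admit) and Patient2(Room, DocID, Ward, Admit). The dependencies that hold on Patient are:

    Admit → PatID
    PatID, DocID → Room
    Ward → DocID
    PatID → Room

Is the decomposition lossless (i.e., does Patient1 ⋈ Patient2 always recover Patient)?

Yes

Common attributes: Patient1 ∩ Patient2 = {Ward, Admit}.
Closure of {Ward, Admit}: Admit → PatID applies, adding PatID; Ward → DocID applies, adding DocID; PatID → Room applies, adding Room. So (Ward, Admit)⁺ = {PatID, Room, DocID, Ward, Admit}.
This closure contains every attribute of Patient2, so Patient1 ∩ Patient2 → Patient2. The join is lossless.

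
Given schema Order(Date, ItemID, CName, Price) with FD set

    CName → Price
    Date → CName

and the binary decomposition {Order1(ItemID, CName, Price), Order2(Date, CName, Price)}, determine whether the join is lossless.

No

Common attributes: Order1 ∩ Order2 = {CName, Price}.
No dependency enlarges {CName, Price}, so (CName, Price)⁺ = {CName, Price}.
The closure contains neither all of Order1 = {ItemID, CName, Price} nor all of Order2 = {Date, CName, Price}, so the common attributes are not a superkey of either fragment. The join is lossy.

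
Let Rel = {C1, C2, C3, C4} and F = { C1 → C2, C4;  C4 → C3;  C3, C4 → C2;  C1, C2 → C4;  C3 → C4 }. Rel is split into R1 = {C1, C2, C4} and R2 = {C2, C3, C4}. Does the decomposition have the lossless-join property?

Yes

Common attributes: R1 ∩ R2 = {C2, C4}.
Closure of {C2, C4}: C4 → C3 applies, adding C3. So (C2, C4)⁺ = {C2, C3, C4}.
This closure contains every attribute of R2, so R1 ∩ R2 → R2. The join is lossless.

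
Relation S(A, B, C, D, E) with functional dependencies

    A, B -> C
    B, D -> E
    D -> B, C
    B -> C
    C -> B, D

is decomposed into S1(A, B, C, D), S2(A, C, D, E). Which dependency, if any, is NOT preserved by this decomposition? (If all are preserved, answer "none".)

A, B → C lies within S1.
B, D → E: restricted closure across fragments reaches E.
D → B, C lies within S1.
B → C lies within S1.
C → B, D lies within S1.
Every dependency is enforceable on the fragments, so the decomposition is dependency-preserving.

none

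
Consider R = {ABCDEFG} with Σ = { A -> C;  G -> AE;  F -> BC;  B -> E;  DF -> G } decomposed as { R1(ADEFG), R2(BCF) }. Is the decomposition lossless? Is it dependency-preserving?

lossless but not dependency-preserving

Lossless test: (F)⁺ = {BCEF}, which contains all of one fragment — lossless.
Dependency preservation: the restricted closure of {A} across the fragments never reaches {C}, so A → C cannot be enforced without a join — not preserved.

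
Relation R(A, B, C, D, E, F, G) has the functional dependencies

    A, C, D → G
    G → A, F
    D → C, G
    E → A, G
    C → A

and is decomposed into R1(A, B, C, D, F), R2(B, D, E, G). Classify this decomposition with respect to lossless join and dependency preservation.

lossless but not dependency-preserving

Lossless test: (B, D)⁺ = {A, B, C, D, F, G}, which contains all of one fragment — lossless.
Dependency preservation: the restricted closure of {G} across the fragments never reaches {A, F}, so G → A, F cannot be enforced without a join — not preserved.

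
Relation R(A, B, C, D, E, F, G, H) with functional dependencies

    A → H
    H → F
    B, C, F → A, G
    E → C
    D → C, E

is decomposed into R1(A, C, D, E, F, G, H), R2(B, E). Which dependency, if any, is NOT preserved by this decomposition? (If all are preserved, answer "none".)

B, C, F → A, G

Check B, C, F → A, G: no single fragment contains all of {A, B, C, F, G}, and the restricted closure of {B, C, F} across the fragments never reaches {A, G}.
A → H is preserved.
H → F is preserved.
E → C is preserved.
D → C, E is preserved.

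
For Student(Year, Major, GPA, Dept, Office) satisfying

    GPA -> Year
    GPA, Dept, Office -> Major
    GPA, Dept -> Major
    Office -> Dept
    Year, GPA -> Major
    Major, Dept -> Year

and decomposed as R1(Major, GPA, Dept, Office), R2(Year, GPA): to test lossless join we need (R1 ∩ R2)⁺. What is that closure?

R1 ∩ R2 = {GPA}.
GPA → Year applies, adding Year
Year, GPA → Major applies, adding Major
Closure: {Year, Major, GPA}.

Year, Major, GPA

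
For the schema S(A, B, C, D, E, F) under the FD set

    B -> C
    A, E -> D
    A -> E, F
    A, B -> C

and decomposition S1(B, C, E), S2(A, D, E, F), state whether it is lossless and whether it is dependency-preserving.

lossy but dependency-preserving

Lossless test: (E)⁺ = {E}, which is a superkey of neither fragment — lossy.
Dependency preservation: A, B → C is not contained in any single fragment, but the restricted closure of its left-hand side across the fragments still reaches the right-hand side; the remaining FDs each lie inside some fragment. All dependencies are preserved.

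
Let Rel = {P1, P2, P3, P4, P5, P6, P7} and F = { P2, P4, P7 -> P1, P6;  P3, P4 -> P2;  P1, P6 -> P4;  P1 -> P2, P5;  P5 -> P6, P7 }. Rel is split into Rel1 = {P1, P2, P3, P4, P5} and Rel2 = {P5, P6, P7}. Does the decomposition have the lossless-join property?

Common attributes: Rel1 ∩ Rel2 = {P5}.
Closure of {P5}: P5 → P6, P7 applies, adding P6, P7. So (P5)⁺ = {P5, P6, P7}.
This closure contains every attribute of Rel2, so Rel1 ∩ Rel2 → Rel2. The join is lossless.

Yes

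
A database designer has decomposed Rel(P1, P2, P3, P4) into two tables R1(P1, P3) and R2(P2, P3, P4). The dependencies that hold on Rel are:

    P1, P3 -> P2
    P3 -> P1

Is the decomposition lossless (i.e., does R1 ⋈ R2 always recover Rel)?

Yes

Common attributes: R1 ∩ R2 = {P3}.
Closure of {P3}: P3 → P1 applies, adding P1; P1, P3 → P2 applies, adding P2. So (P3)⁺ = {P1, P2, P3}.
This closure contains every attribute of R1, so R1 ∩ R2 → R1. The join is lossless.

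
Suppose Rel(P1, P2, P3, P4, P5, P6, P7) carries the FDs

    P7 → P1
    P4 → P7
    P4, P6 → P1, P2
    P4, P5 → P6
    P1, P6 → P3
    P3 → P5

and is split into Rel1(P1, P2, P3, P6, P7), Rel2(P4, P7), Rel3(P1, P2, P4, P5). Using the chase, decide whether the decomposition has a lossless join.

Chase test. Columns are P1, P2, P3, P4, P5, P6, P7; row i has aⱼ where attribute j ∈ Reli, else bᵢⱼ.
Initial tableau (one row per fragment):
  row 1: a1 a2 a3 b14 b15 a6 a7
  row 2: b21 b22 b23 a4 b25 b26 a7
  row 3: a1 a2 b33 a4 a5 b36 b37
Rows 1 and 2 agree on P7; apply P7→P1 and equate their P1 entries.
Rows 2 and 3 agree on P4; apply P4→P7 and equate their P7 entries.
No row becomes fully distinguished — the join is lossy.

No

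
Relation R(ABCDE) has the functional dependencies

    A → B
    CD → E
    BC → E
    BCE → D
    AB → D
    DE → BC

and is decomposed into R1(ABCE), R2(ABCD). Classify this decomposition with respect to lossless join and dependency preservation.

lossless but not dependency-preserving

Lossless test: (ABC)⁺ = {ABCDE}, which contains all of one fragment — lossless.
Dependency preservation: the restricted closure of {DE} across the fragments never reaches {BC}, so DE → BC cannot be enforced without a join — not preserved.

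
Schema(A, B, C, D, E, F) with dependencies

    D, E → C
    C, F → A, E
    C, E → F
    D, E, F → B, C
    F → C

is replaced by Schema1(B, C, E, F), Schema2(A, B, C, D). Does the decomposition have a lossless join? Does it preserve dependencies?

Lossless test: (B, C)⁺ = {B, C}, which is a superkey of neither fragment — lossy.
Dependency preservation: the restricted closure of {D, E} across the fragments never reaches {C}, so D, E → C cannot be enforced without a join — not preserved.

lossy and not dependency-preserving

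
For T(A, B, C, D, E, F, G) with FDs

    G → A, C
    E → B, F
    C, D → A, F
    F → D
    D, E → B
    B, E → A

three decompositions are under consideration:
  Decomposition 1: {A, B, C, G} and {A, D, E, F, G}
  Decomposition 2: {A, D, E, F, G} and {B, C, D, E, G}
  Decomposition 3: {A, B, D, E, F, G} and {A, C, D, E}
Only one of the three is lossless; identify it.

Decomposition 1: common = {A, G}, closure = {A, C, G} → lossy.
Decomposition 2: common = {D, E, G}, closure = {A, B, C, D, E, F, G} → lossless.
Decomposition 3: common = {A, D, E}, closure = {A, B, D, E, F} → lossy.

Decomposition 2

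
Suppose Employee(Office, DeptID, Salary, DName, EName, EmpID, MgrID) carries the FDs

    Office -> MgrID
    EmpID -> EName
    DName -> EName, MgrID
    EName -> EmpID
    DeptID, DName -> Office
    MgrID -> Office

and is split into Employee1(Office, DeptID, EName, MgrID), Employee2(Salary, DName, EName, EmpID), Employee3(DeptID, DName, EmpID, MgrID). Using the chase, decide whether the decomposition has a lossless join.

No

Chase test. Columns are Office, DeptID, Salary, DName, EName, EmpID, MgrID; row i has aⱼ where attribute j ∈ Employeei, else bᵢⱼ.
Initial tableau (one row per fragment):
  row 1: a1 a2 b13 b14 a5 b16 a7
  row 2: b21 b22 a3 a4 a5 a6 b27
  row 3: b31 a2 b33 a4 b35 a6 a7
Rows 2 and 3 agree on EmpID; apply EmpID→EName and equate their EName entries.
Rows 2 and 3 agree on DName; apply DName→EName, MgrID and equate their EName, MgrID entries.
Rows 1 and 2 agree on EName; apply EName→EmpID and equate their EmpID entries.
Rows 1 and 2 agree on MgrID; apply MgrID→Office and equate their Office entries.
Rows 1 and 3 agree on MgrID; apply MgrID→Office and equate their Office entries.
No row becomes fully distinguished — the join is lossy.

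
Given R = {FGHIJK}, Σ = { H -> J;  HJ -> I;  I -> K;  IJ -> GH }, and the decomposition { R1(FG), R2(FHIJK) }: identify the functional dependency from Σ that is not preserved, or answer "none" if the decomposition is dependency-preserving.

Check IJ → GH: no single fragment contains all of {GHIJ}, and the restricted closure of {IJ} across the fragments never reaches {GH}.
H → J is preserved.
HJ → I is preserved.
I → K is preserved.

IJ -> GH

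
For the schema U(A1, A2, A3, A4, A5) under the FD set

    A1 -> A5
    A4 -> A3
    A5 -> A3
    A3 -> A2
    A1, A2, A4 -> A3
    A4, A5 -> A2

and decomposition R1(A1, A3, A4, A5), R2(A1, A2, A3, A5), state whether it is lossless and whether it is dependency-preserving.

Lossless test: (A1, A3, A5)⁺ = {A1, A2, A3, A5}, which contains all of one fragment — lossless.
Dependency preservation: A1, A2, A4 → A3; A4, A5 → A2 are not contained in any single fragment, but the restricted closure of each left-hand side across the fragments still reaches the right-hand side; the remaining FDs each lie inside some fragment. All dependencies are preserved.

lossless and dependency-preserving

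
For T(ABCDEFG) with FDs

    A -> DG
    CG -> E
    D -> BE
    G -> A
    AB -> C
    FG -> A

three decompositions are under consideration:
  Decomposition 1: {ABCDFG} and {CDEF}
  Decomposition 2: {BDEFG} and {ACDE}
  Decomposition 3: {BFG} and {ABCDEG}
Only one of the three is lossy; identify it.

Decomposition 2

Decomposition 1: common = {CDF}, closure = {BCDEF} → lossless.
Decomposition 2: common = {DE}, closure = {BDE} → lossy.
Decomposition 3: common = {BG}, closure = {ABCDEG} → lossless.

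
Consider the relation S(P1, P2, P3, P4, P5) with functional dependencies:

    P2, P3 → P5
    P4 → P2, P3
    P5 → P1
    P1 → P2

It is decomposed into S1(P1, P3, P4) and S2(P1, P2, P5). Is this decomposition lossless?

Common attributes: S1 ∩ S2 = {P1}.
Closure of {P1}: P1 → P2 applies, adding P2. So (P1)⁺ = {P1, P2}.
The closure contains neither all of S1 = {P1, P3, P4} nor all of S2 = {P1, P2, P5}, so the common attributes are not a superkey of either fragment. The join is lossy.

No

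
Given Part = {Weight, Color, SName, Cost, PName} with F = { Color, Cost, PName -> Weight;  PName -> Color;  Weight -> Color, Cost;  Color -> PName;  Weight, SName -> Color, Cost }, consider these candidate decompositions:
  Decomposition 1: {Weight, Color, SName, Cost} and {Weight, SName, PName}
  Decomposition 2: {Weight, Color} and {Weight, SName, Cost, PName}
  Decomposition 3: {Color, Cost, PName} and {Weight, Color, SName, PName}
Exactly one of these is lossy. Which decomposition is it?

Decomposition 3

Decomposition 1: common = {Weight, SName}, closure = {Weight, Color, SName, Cost, PName} → lossless.
Decomposition 2: common = {Weight}, closure = {Weight, Color, Cost, PName} → lossless.
Decomposition 3: common = {Color, PName}, closure = {Color, PName} → lossy.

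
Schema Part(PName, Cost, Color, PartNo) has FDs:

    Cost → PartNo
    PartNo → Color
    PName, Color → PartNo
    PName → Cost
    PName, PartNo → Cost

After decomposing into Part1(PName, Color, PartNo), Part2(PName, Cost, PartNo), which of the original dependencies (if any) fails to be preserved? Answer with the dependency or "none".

Cost → PartNo lies within Part2.
PartNo → Color lies within Part1.
PName, Color → PartNo lies within Part1.
PName → Cost lies within Part2.
PName, PartNo → Cost lies within Part2.
Every dependency is enforceable on the fragments, so the decomposition is dependency-preserving.

none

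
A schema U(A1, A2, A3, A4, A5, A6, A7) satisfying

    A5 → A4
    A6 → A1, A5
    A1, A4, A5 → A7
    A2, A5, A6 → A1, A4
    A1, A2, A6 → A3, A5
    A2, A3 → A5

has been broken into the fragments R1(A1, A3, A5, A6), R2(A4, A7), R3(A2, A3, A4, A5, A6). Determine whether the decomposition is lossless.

Chase test. Columns are A1, A2, A3, A4, A5, A6, A7; row i has aⱼ where attribute j ∈ Ri, else bᵢⱼ.
Initial tableau (one row per fragment):
  row 1: a1 b12 a3 b14 a5 a6 b17
  row 2: b21 b22 b23 a4 b25 b26 a7
  row 3: b31 a2 a3 a4 a5 a6 b37
Rows 1 and 3 agree on A5; apply A5→A4 and equate their A4 entries.
Rows 1 and 3 agree on A6; apply A6→A1, A5 and equate their A1, A5 entries.
Rows 1 and 3 agree on A1, A4, A5; apply A1, A4, A5→A7 and equate their A7 entries.
No row becomes fully distinguished — the join is lossy.

No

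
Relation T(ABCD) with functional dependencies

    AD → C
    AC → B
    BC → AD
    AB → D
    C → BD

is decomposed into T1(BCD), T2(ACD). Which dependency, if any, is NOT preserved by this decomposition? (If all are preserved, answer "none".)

Check AB → D: no single fragment contains all of {ABD}, and the restricted closure of {AB} across the fragments never reaches {D}.
AD → C is preserved.
AC → B is preserved.
BC → AD is preserved.
C → BD is preserved.

AB → D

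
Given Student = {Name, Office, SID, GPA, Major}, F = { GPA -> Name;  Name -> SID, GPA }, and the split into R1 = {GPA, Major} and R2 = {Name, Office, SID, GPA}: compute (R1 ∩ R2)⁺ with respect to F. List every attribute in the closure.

Name, SID, GPA

R1 ∩ R2 = {GPA}.
GPA → Name applies, adding Name
Name → SID, GPA applies, adding SID
Closure: {Name, SID, GPA}.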